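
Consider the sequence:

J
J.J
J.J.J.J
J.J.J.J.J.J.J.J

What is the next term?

Each string is two copies of the previous one joined by '.'.
Doubling J.J.J.J.J.J.J.J with '.' between the halves:

J.J.J.J.J.J.J.J.J.J.J.J.J.J.J.J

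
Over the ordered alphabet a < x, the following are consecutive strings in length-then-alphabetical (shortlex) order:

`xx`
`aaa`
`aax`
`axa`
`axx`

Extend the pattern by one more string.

The successor of axx increments the rightmost position that isn't already x and resets every position after it to a.

xaa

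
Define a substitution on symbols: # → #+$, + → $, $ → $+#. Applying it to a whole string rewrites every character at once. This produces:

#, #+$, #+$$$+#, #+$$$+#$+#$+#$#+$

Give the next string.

#+$$$+#$+#$+#$#+$$+#$#+$$+#$#+$$+##+$$$+#

Replace each of the 17 characters of #+$$$+#$+#$+#$#+$ in place — #+$ $ $+# $+# $+# $ #+$ $+# $ #+$ $+# $ #+$ $+# #+$ $ $+# — and concatenate.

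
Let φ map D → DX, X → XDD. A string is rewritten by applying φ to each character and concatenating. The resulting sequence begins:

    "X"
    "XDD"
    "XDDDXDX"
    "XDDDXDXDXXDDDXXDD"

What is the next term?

Rewriting the 17 symbols of XDDDXDXDXXDDDXXDD one by one yields XDD DX DX DX XDD DX XDD DX XDD XDD DX DX DX XDD XDD DX DX; concatenated:

XDDDXDXDXXDDDXXDDDXXDDXDDDXDXDXXDDXDDDXDX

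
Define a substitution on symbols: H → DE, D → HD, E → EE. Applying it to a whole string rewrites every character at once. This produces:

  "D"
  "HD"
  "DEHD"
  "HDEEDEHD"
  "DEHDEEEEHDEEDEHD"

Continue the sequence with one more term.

HDEEDEHDEEEEEEEEDEHDEEEEHDEEDEHD

Replace each of the 16 characters of DEHDEEEEHDEEDEHD in place — HD EE DE HD EE EE EE EE DE HD EE EE HD EE DE HD — and concatenate.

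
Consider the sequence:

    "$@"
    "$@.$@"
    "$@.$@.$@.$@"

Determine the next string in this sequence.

$@.$@.$@.$@.$@.$@.$@.$@

Each string is two copies of the previous one joined by '.'.
One more doubling of $@.$@.$@.$@ gives the answer.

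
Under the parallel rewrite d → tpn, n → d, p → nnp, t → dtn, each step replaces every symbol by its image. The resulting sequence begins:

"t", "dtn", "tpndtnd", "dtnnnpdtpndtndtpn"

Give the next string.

tpndtndddnnptpndtnnnpdtpndtndtpndtnnnpd

Applying the rule to each of the 17 symbols of dtnnnpdtpndtndtpn gives the pieces tpn dtn d d d nnp tpn dtn nnp d tpn dtn d tpn dtn nnp d, which concatenate to the answer.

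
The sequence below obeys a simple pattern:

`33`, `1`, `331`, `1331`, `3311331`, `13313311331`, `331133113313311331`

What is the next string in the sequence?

13313311331331133113313311331

Each term (from the third on) is the two preceding terms concatenated in order: term 3 = 33·1 = 331.
So term 8 is 13313311331·331133113313311331.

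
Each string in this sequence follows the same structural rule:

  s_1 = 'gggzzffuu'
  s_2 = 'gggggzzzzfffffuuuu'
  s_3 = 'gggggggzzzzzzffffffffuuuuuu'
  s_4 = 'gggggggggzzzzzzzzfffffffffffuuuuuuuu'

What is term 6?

Each string has the form g^{2n+1} z^{2n} f^{3n-1} u^{2n} (n = 1, 2, …).
At n = 6 the blocks have lengths 13, 12, 17, 12.

gggggggggggggzzzzzzzzzzzzfffffffffffffffffuuuuuuuuuuuu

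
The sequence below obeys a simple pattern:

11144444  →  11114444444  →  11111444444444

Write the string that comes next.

The n-th term is n 1's then 2n-1 4's, where the shown terms are n = 3, 4, 5.
At n = 6 the blocks have lengths 6, 11.

11111144444444444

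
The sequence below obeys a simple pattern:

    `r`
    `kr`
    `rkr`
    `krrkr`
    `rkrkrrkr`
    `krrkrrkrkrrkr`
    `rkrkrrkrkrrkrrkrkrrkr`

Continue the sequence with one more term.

krrkrrkrkrrkrrkrkrrkrkrrkrrkrkrrkr

From term 3 onward, concatenate the second-to-last term with the last: r·kr = rkr, kr·rkr = krrkr, …
So term 8 is krrkrrkrkrrkr·rkrkrrkrkrrkrrkrkrrkr.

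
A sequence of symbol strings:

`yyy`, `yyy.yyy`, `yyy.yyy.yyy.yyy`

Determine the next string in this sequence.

Each string is two copies of the previous one joined by '.'.
One more doubling of yyy.yyy.yyy.yyy gives the answer.

yyy.yyy.yyy.yyy.yyy.yyy.yyy.yyy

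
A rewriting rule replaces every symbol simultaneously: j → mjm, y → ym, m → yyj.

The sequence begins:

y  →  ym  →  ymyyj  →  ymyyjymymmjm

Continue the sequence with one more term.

ymyyjymymmjmymyyjymyyjyyjmjmyyj

Expanding ymyyjymymmjm: y→ym, m→yyj, y→ym, y→ym, j→mjm, y→ym, m→yyj, y→ym, m→yyj, m→yyj, j→mjm, m→yyj. Concatenated: ym yyj ym ym mjm ym yyj ym yyj yyj mjm yyj.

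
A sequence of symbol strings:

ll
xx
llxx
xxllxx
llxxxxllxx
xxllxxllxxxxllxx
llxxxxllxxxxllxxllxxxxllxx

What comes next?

xxllxxllxxxxllxxllxxxxllxxxxllxxllxxxxllxx

From term 3 onward, concatenate the second-to-last term with the last: ll·xx = llxx, xx·llxx = xxllxx, …
Continuing: xxllxxllxxxxllxx · llxxxxllxxxxllxxllxxxxllxx gives term 8.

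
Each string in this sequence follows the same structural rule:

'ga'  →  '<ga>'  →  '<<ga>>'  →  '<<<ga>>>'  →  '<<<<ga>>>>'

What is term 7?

<<<<<<ga>>>>>>

s(k+1) = <·s(k)·>, so each term gains < as a prefix and > as a suffix.
From <<<<ga>>>>, 2 further steps: <<<<ga>>>> → <<<<<ga>>>>> → (answer).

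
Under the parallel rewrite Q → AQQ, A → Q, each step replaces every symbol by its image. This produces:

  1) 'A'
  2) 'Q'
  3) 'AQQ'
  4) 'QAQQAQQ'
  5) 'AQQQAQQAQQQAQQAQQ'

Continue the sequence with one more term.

QAQQAQQAQQQAQQAQQQAQQAQQAQQQAQQAQQQAQQAQQ

Replace each of the 17 characters of AQQQAQQAQQQAQQAQQ in place — Q AQQ AQQ AQQ Q AQQ AQQ Q AQQ AQQ AQQ Q AQQ AQQ Q AQQ AQQ — and concatenate.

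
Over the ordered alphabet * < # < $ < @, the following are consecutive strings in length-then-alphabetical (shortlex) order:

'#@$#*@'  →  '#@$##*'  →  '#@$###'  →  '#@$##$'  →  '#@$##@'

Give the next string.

The successor of #@$##@ increments the rightmost position that isn't already @ and resets every position after it to *.

#@$#$*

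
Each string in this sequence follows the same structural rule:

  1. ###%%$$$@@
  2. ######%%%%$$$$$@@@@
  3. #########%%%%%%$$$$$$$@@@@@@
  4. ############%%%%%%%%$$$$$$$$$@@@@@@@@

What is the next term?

###############%%%%%%%%%%$$$$$$$$$$$@@@@@@@@@@

Reading off run lengths: # runs 3, 6, 9, 12; % runs 2, 4, 6, 8; $ runs 3, 5, 7, 9; @ runs 2, 4, 6, 8 — each is linear in n (n = 1, 2, …).
At n = 5 the blocks have lengths 15, 10, 11, 10.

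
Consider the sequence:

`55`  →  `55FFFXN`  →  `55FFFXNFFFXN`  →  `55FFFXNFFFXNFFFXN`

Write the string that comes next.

Each term is the previous one with FFFXN appended.
Applying this once more to 55FFFXNFFFXNFFFXN:

55FFFXNFFFXNFFFXNFFFXN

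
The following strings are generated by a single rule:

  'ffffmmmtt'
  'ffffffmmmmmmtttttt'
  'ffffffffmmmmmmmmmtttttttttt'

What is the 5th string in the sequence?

ffffffffffffmmmmmmmmmmmmmmmtttttttttttttttttt

Reading off run lengths: f runs 4, 6, 8; m runs 3, 6, 9; t runs 2, 6, 10 — each is linear in n (n = 1, 2, …).
At n = 5 the blocks have lengths 12, 15, 18.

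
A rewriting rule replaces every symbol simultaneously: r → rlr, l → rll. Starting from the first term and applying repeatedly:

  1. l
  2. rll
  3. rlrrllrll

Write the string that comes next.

Rewriting each symbol of rlrrllrll: r→rlr, l→rll, r→rlr, r→rlr, l→rll, l→rll, r→rlr, l→rll, l→rll, which concatenates to rlr rll rlr rlr rll rll rlr rll rll.

rlrrllrlrrlrrllrllrlrrllrll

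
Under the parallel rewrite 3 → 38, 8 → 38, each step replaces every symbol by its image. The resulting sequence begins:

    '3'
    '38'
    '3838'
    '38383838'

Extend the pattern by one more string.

Rewriting each symbol of 38383838: 3→38, 8→38, 3→38, 8→38, 3→38, 8→38, 3→38, 8→38, which concatenates to 38 38 38 38 38 38 38 38.

3838383838383838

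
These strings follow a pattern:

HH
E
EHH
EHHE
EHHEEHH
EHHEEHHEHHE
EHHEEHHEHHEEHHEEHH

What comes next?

EHHEEHHEHHEEHHEEHHEHHEEHHEHHE

This is a Fibonacci-style word recurrence s(k) = s(k−1)·s(k−2): e.g. E·HH = EHH.
Continuing: EHHEEHHEHHEEHHEEHH · EHHEEHHEHHE gives term 8.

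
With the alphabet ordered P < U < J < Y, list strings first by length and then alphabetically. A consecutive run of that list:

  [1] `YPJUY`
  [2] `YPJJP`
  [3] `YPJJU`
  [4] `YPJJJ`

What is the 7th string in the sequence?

Advancing 3 positions from YPJJJ through YPJJJ → YPJJY → YPJYP reaches term 7.

YPJYU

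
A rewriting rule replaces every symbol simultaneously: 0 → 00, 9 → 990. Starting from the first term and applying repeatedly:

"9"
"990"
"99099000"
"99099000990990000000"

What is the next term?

φ(99099000990990000000) expands symbol-by-symbol to 990 990 00 990 990 00 00 00 990 990 00 990 990 00 00 00 00 00 00 00; joining the 20 pieces gives the next term.

990990009909900000009909900099099000000000000000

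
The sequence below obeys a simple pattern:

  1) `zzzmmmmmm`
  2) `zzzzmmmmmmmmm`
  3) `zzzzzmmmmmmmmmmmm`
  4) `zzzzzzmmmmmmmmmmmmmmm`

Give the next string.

zzzzzzzmmmmmmmmmmmmmmmmmm

Each string has the form z^{n+1} m^{3n}, where the shown terms are n = 2, 3, 4, 5.
For the next term, n = 6, so the run lengths are 7, 18.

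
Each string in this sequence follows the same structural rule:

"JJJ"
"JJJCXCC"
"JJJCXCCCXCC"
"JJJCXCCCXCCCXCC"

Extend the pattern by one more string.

Every step adds CXCC to the end: s(k+1) = s(k)·CXCC.
Applying this once more to JJJCXCCCXCCCXCC:

JJJCXCCCXCCCXCCCXCC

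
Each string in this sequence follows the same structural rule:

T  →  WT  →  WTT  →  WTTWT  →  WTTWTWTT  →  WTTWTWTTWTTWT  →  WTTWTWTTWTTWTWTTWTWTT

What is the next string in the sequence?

Each term (from the third on) is the previous term followed by the one before it: term 3 = WT·T = WTT.
Continuing: WTTWTWTTWTTWTWTTWTWTT · WTTWTWTTWTTWT gives term 8.

WTTWTWTTWTTWTWTTWTWTTWTTWTWTTWTTWT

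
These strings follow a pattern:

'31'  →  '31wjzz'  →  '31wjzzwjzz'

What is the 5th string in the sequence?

31wjzzwjzzwjzzwjzz

Every step adds wjzz to the end: s(k+1) = s(k)·wjzz.
From 31wjzzwjzz, 2 further steps: 31wjzzwjzz → 31wjzzwjzzwjzz → (answer).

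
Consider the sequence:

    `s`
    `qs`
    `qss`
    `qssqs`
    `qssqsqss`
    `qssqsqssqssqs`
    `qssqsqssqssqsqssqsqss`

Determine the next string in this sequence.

This is a Fibonacci-style word recurrence s(k) = s(k−1)·s(k−2): e.g. qs·s = qss.
So term 8 is qssqsqssqssqsqssqsqss·qssqsqssqssqs.

qssqsqssqssqsqssqsqssqssqsqssqssqs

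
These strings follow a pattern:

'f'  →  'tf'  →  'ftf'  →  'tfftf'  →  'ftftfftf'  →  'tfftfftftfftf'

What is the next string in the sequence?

Each term (from the third on) is the two preceding terms concatenated in order: term 3 = f·tf = ftf.
Continuing: ftftfftf · tfftfftftfftf gives term 7.

ftftfftftfftfftftfftf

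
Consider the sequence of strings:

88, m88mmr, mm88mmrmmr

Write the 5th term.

Every step adds m to the front and mmr to the end of the previous string.
From mm88mmrmmr, 2 further steps: mm88mmrmmr → mmm88mmrmmrmmr → (answer).

mmmm88mmrmmrmmrmmr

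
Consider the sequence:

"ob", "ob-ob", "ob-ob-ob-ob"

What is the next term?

Every step duplicates the string with '-' between the halves.
So the next term is two copies of ob-ob-ob-ob with '-' between the halves.

ob-ob-ob-ob-ob-ob-ob-ob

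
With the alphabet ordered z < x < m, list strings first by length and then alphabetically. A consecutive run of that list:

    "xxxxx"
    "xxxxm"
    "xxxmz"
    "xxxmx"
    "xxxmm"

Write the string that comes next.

xxmzz

Find the rightmost character of xxxmm below m, bump it to the next letter, and reset everything to its right to z.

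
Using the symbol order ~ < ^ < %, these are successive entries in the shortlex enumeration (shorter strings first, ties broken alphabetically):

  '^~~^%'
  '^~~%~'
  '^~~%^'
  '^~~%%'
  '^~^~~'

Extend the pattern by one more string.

^~^~^

Find the rightmost character of ^~^~~ below %, bump it to the next letter, and reset everything to its right to ~.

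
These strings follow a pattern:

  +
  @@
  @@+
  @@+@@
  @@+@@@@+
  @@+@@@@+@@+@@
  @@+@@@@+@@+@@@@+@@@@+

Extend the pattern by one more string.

From term 3 onward, concatenate the last term with the second-to-last: @@·+ = @@+, @@+·@@ = @@+@@, …
So term 8 is @@+@@@@+@@+@@@@+@@@@+·@@+@@@@+@@+@@.

@@+@@@@+@@+@@@@+@@@@+@@+@@@@+@@+@@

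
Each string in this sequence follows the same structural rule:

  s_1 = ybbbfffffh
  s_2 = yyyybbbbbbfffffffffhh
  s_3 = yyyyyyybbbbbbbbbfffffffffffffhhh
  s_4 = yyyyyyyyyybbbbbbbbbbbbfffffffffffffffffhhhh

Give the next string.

The n-th term is 3n-2 y's then 3n b's then 4n+1 f's then n h's (n = 1, 2, …).
For the next term, n = 5, so the run lengths are 13, 15, 21, 5.

yyyyyyyyyyyyybbbbbbbbbbbbbbbfffffffffffffffffffffhhhhh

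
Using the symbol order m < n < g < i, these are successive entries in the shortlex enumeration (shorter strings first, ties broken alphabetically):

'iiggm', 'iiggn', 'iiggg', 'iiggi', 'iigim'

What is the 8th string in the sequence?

Continuing the enumeration 3 steps past iigim: iigim → iigin → iigig → (answer).

iigii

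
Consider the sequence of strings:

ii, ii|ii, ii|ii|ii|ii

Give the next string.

Every step duplicates the string with '|' between the halves.
One more doubling of ii|ii|ii|ii gives the answer.

ii|ii|ii|ii|ii|ii|ii|ii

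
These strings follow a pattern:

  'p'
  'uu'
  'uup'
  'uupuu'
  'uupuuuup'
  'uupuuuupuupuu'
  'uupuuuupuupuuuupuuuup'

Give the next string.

uupuuuupuupuuuupuuuupuupuuuupuupuu

From term 3 onward, concatenate the last term with the second-to-last: uu·p = uup, uup·uu = uupuu, …
Continuing: uupuuuupuupuuuupuuuup · uupuuuupuupuu gives term 8.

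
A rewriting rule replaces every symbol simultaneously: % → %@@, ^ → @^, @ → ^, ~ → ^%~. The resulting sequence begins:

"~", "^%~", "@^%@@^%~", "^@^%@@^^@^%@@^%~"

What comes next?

φ(^@^%@@^^@^%@@^%~) expands symbol-by-symbol to @^ ^ @^ %@@ ^ ^ @^ @^ ^ @^ %@@ ^ ^ @^ %@@ ^%~; joining the 16 pieces gives the next term.

@^^@^%@@^^@^@^^@^%@@^^@^%@@^%~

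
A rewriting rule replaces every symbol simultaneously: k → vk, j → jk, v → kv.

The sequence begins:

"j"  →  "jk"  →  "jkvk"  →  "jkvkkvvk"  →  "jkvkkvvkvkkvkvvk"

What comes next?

Replace each of the 16 characters of jkvkkvvkvkkvkvvk in place — jk vk kv vk vk kv kv vk kv vk vk kv vk kv kv vk — and concatenate.

jkvkkvvkvkkvkvvkkvvkvkkvvkkvkvvk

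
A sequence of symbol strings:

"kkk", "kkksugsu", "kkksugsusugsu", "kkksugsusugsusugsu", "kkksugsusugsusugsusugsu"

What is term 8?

The strings grow by a fixed suffix sugsu each time.
From kkksugsusugsusugsusugsu, 3 further steps: kkksugsusugsusugsusugsu → kkksugsusugsusugsusugsusugsu → kkksugsusugsusugsusugsusugsusugsu → (answer).

kkksugsusugsusugsusugsusugsusugsusugsu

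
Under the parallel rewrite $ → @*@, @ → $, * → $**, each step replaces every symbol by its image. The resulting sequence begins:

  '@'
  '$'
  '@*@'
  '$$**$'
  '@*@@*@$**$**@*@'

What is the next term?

$$**$$$**$@*@$**$**@*@$**$**$$**$

φ(@*@@*@$**$**@*@) expands symbol-by-symbol to $ $** $ $ $** $ @*@ $** $** @*@ $** $** $ $** $; joining the 15 pieces gives the next term.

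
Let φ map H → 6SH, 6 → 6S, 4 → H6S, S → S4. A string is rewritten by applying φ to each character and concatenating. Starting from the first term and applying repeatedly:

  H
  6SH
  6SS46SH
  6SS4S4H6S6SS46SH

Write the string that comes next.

Rewriting the 16 symbols of 6SS4S4H6S6SS46SH one by one yields 6S S4 S4 H6S S4 H6S 6SH 6S S4 6S S4 S4 H6S 6S S4 6SH; concatenated:

6SS4S4H6SS4H6S6SH6SS46SS4S4H6S6SS46SH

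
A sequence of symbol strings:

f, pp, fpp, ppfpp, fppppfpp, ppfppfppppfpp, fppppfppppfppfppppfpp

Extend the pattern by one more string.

ppfppfppppfppfppppfppppfppfppppfpp

This is a Fibonacci-style word recurrence s(k) = s(k−2)·s(k−1): e.g. f·pp = fpp.
So term 8 is ppfppfppppfpp·fppppfppppfppfppppfpp.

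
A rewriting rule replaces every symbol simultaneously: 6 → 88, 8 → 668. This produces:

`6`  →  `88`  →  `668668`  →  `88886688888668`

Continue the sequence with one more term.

66866866866888886686686686686688888668

φ(88886688888668) expands symbol-by-symbol to 668 668 668 668 88 88 668 668 668 668 668 88 88 668; joining the 14 pieces gives the next term.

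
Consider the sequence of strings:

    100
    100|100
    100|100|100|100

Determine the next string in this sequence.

Each string is two copies of the previous one joined by '|'.
Doubling 100|100|100|100 with '|' between the halves:

100|100|100|100|100|100|100|100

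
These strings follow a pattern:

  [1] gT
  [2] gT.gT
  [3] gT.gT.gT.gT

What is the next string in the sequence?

gT.gT.gT.gT.gT.gT.gT.gT

s(k+1) = s(k)·.·s(k) — each term doubles the last with '.' between the halves.
So the next term is two copies of gT.gT.gT.gT with '.' between the halves.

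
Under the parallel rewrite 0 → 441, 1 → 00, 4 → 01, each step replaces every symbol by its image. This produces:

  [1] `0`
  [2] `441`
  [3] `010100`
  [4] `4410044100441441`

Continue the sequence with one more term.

010100441441010100441441010100010100

Replace each of the 16 characters of 4410044100441441 in place — 01 01 00 441 441 01 01 00 441 441 01 01 00 01 01 00 — and concatenate.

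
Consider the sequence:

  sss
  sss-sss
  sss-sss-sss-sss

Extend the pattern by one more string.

Each string is two copies of the previous one joined by '-'.
Doubling sss-sss-sss-sss with '-' between the halves:

sss-sss-sss-sss-sss-sss-sss-sss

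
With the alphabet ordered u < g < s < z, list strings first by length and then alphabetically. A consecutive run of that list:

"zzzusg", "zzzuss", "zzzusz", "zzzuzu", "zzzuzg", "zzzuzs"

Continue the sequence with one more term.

The successor of zzzuzs increments the rightmost position that isn't already z and resets every position after it to u.

zzzuzz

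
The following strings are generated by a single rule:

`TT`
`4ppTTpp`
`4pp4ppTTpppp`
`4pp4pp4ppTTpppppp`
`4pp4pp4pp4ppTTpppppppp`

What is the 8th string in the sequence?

4pp4pp4pp4pp4pp4pp4ppTTpppppppppppppp

Every step adds 4pp to the front and pp to the end of the previous string.
From 4pp4pp4pp4ppTTpppppppp, 3 further steps: 4pp4pp4pp4ppTTpppppppp → 4pp4pp4pp4pp4ppTTpppppppppp → 4pp4pp4pp4pp4pp4ppTTpppppppppppp → (answer).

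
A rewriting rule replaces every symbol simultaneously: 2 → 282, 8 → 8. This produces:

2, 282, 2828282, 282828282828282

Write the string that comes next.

2828282828282828282828282828282

Replace each of the 15 characters of 282828282828282 in place — 282 8 282 8 282 8 282 8 282 8 282 8 282 8 282 — and concatenate.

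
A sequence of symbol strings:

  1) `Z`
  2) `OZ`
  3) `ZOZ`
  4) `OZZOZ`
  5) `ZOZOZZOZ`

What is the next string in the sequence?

This is a Fibonacci-style word recurrence s(k) = s(k−2)·s(k−1): e.g. Z·OZ = ZOZ.
So term 6 is OZZOZ·ZOZOZZOZ.

OZZOZZOZOZZOZ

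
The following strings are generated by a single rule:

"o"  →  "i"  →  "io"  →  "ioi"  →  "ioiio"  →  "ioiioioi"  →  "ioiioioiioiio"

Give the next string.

ioiioioiioiioioiioioi

This is a Fibonacci-style word recurrence s(k) = s(k−1)·s(k−2): e.g. i·o = io.
The next term joins ioiioioiioiio and ioiioioi.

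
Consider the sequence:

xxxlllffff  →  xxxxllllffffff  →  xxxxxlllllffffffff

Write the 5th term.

xxxxxxxlllllllffffffffffff

Term n consists of n+2 x's, followed by n+2 l's, followed by 2n+2 f's (n = 1, 2, …).
Setting n = 5 gives 7, 7, 12 characters in each block.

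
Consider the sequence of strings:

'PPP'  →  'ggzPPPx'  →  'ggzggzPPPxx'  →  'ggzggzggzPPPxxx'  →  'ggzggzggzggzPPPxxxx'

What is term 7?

Each term wraps the previous one in ggz on the left and x on the right.
From ggzggzggzggzPPPxxxx, 2 further steps: ggzggzggzggzPPPxxxx → ggzggzggzggzggzPPPxxxxx → (answer).

ggzggzggzggzggzggzPPPxxxxxx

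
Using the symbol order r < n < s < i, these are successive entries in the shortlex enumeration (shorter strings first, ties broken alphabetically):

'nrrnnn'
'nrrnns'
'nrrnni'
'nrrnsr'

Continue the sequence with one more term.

nrrnsn

Find the rightmost character of nrrnsr below i, bump it to the next letter, and reset everything to its right to r.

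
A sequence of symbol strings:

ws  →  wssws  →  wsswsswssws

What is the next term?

s(k+1) = s(k)·s·s(k) — each term doubles the last with 's' between the halves.
One more doubling of wsswsswssws gives the answer.

wsswsswsswsswsswsswssws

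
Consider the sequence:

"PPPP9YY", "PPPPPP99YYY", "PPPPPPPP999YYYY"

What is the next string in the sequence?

The n-th term is 2n P's then n-1 9's then n Y's, where the shown terms are n = 2, 3, 4.
At n = 5 the blocks have lengths 10, 4, 5.

PPPPPPPPPP9999YYYYY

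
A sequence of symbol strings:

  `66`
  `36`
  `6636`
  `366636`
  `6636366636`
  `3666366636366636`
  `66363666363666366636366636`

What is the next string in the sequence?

366636663636663666363666363666366636366636

From term 3 onward, concatenate the second-to-last term with the last: 66·36 = 6636, 36·6636 = 366636, …
The next term joins 3666366636366636 and 66363666363666366636366636.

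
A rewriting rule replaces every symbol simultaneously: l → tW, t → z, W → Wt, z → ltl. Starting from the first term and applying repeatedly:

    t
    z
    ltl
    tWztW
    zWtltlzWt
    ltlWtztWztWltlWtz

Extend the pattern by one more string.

tWztWWtzltlzWtltlzWttWztWWtzltl

Replace each of the 17 characters of ltlWtztWztWltlWtz in place — tW z tW Wt z ltl z Wt ltl z Wt tW z tW Wt z ltl — and concatenate.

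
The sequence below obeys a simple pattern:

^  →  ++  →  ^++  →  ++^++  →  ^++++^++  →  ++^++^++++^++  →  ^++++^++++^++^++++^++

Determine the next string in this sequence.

++^++^++++^++^++++^++++^++^++++^++

Each term (from the third on) is the two preceding terms concatenated in order: term 3 = ^·++ = ^++.
Continuing: ++^++^++++^++ · ^++++^++++^++^++++^++ gives term 8.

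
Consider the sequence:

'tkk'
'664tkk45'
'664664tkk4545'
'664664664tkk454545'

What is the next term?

Every step adds 664 to the front and 45 to the end of the previous string.
Applying this once more to 664664664tkk454545:

664664664664tkk45454545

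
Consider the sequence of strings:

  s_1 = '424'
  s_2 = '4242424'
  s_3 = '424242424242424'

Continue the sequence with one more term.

s(k+1) = s(k)·2·s(k) — each term doubles the last with '2' between the halves.
Doubling 424242424242424 with '2' between the halves:

4242424242424242424242424242424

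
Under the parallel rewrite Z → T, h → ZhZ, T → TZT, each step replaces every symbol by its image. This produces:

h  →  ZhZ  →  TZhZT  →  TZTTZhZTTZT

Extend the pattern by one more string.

TZTTTZTTZTTZhZTTZTTZTTTZT

Expanding TZTTZhZTTZT: T→TZT, Z→T, T→TZT, T→TZT, Z→T, h→ZhZ, Z→T, T→TZT, T→TZT, Z→T, T→TZT. Concatenated: TZT T TZT TZT T ZhZ T TZT TZT T TZT.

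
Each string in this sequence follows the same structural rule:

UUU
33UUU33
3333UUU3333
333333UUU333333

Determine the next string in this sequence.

33333333UUU33333333

Each term wraps the previous one in 33 on the left and 33 on the right.
So the next term is 33·333333UUU333333·33.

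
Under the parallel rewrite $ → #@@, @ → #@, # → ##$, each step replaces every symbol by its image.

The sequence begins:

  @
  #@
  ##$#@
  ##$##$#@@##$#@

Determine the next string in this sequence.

##$##$#@@##$##$#@@##$#@#@##$##$#@@##$#@

Replace each of the 14 characters of ##$##$#@@##$#@ in place — ##$ ##$ #@@ ##$ ##$ #@@ ##$ #@ #@ ##$ ##$ #@@ ##$ #@ — and concatenate.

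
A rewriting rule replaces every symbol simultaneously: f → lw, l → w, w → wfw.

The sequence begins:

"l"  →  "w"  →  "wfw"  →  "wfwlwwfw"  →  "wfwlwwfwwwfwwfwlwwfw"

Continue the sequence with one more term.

wfwlwwfwwwfwwfwlwwfwwfwwfwlwwfwwfwlwwfwwwfwwfwlwwfw

Replace each of the 20 characters of wfwlwwfwwwfwwfwlwwfw in place — wfw lw wfw w wfw wfw lw wfw wfw wfw lw wfw wfw lw wfw w wfw wfw lw wfw — and concatenate.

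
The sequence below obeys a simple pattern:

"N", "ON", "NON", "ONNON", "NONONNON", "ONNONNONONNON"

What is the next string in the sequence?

From term 3 onward, concatenate the second-to-last term with the last: N·ON = NON, ON·NON = ONNON, …
So term 7 is NONONNON·ONNONNONONNON.

NONONNONONNONNONONNON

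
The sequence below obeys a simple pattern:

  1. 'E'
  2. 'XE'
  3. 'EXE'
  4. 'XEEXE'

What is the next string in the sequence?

From term 3 onward, concatenate the second-to-last term with the last: E·XE = EXE, XE·EXE = XEEXE, …
Continuing: EXE · XEEXE gives term 5.

EXEXEEXE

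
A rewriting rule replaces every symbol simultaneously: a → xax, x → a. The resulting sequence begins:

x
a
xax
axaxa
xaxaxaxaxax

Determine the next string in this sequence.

axaxaxaxaxaxaxaxaxaxa

Expanding xaxaxaxaxax: x→a, a→xax, x→a, a→xax, x→a, a→xax, x→a, a→xax, x→a, a→xax, x→a. Concatenated: a xax a xax a xax a xax a xax a.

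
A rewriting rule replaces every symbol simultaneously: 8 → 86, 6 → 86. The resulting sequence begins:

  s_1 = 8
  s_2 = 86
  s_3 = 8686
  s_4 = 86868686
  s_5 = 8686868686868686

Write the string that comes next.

86868686868686868686868686868686

Applying the rule to each of the 16 symbols of 8686868686868686 gives the pieces 86 86 86 86 86 86 86 86 86 86 86 86 86 86 86 86, which concatenate to the answer.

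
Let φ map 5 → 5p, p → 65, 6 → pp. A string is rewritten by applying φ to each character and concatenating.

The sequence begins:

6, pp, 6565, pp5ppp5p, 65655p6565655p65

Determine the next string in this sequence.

Rewriting the 16 symbols of 65655p6565655p65 one by one yields pp 5p pp 5p 5p 65 pp 5p pp 5p pp 5p 5p 65 pp 5p; concatenated:

pp5ppp5p5p65pp5ppp5ppp5p5p65pp5p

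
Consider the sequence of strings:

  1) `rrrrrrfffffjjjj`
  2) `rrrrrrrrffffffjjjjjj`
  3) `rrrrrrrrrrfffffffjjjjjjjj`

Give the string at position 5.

Each string has the form r^{2n+2} f^{n+3} j^{2n}, where the shown terms are n = 2, 3, 4.
Setting n = 6 gives 14, 9, 12 characters in each block.

rrrrrrrrrrrrrrfffffffffjjjjjjjjjjjj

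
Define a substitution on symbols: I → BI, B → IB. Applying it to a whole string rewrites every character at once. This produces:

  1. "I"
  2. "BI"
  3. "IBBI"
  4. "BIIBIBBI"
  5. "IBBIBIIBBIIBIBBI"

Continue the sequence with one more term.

Rewriting the 16 symbols of IBBIBIIBBIIBIBBI one by one yields BI IB IB BI IB BI BI IB IB BI BI IB BI IB IB BI; concatenated:

BIIBIBBIIBBIBIIBIBBIBIIBBIIBIBBI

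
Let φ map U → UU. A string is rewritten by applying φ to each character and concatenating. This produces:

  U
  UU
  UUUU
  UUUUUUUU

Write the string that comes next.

UUUUUUUUUUUUUUUU

Expanding UUUUUUUU: U→UU, U→UU, U→UU, U→UU, U→UU, U→UU, U→UU, U→UU. Concatenated: UU UU UU UU UU UU UU UU.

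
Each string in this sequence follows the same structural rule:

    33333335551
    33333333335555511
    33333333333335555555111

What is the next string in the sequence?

Reading off run lengths: 3 runs 7, 10, 13; 5 runs 3, 5, 7; 1 runs 1, 2, 3 — each is linear in n, where the shown terms are n = 2, 3, 4.
For the next term, n = 5, so the run lengths are 16, 9, 4.

33333333333333335555555551111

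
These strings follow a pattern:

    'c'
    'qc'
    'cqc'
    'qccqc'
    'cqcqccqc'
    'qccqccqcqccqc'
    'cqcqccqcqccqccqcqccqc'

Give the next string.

qccqccqcqccqccqcqccqcqccqccqcqccqc

Each term (from the third on) is the two preceding terms concatenated in order: term 3 = c·qc = cqc.
Continuing: qccqccqcqccqc · cqcqccqcqccqccqcqccqc gives term 8.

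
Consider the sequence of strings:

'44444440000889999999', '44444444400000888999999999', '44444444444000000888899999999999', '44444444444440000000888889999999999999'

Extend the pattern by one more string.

44444444444444400000000888888999999999999999

Term n consists of 2n+1 4's, followed by n+1 0's, followed by n-1 8's, followed by 2n+1 9's, where the shown terms are n = 3, 4, 5, 6.
For the next term, n = 7, so the run lengths are 15, 8, 6, 15.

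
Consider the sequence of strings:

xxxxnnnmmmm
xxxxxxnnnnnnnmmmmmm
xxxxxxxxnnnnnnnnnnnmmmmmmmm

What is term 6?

The n-th term is 2n+2 x's then 4n-1 n's then 2n+2 m's (n = 1, 2, …).
At n = 6 the blocks have lengths 14, 23, 14.

xxxxxxxxxxxxxxnnnnnnnnnnnnnnnnnnnnnnnmmmmmmmmmmmmmm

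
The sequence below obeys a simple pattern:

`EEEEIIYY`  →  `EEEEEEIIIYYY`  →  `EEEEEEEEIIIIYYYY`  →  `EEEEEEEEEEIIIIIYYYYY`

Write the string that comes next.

EEEEEEEEEEEEIIIIIIYYYYYY

Each string has the form E^{2n+2} I^{n+1} Y^{n+1} (n = 1, 2, …).
At n = 5 the blocks have lengths 12, 6, 6.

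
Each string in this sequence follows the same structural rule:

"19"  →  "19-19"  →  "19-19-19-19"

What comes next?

s(k+1) = s(k)·-·s(k) — each term doubles the last with '-' between the halves.
One more doubling of 19-19-19-19 gives the answer.

19-19-19-19-19-19-19-19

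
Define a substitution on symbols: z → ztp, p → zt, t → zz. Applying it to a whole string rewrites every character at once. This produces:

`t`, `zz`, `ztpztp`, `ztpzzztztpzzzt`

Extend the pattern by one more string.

Replace each of the 14 characters of ztpzzztztpzzzt in place — ztp zz zt ztp ztp ztp zz ztp zz zt ztp ztp ztp zz — and concatenate.

ztpzzztztpztpztpzzztpzzztztpztpztpzz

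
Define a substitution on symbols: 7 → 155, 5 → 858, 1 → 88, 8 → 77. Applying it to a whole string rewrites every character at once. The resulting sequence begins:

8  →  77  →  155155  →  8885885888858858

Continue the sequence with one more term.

φ(8885885888858858) expands symbol-by-symbol to 77 77 77 858 77 77 858 77 77 77 77 858 77 77 858 77; joining the 16 pieces gives the next term.

777777858777785877777777858777785877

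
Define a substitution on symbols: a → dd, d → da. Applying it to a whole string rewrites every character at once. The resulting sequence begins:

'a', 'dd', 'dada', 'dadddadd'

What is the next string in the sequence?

Apply φ to dadddadd symbol by symbol: d→da, a→dd, d→da, d→da, d→da, a→dd, d→da, d→da; joined: da dd da da da dd da da.

dadddadadadddada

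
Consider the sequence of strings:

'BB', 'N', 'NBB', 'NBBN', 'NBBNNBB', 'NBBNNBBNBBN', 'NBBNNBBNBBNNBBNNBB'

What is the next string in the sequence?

NBBNNBBNBBNNBBNNBBNBBNNBBNBBN

From term 3 onward, concatenate the last term with the second-to-last: N·BB = NBB, NBB·N = NBBN, …
Continuing: NBBNNBBNBBNNBBNNBB · NBBNNBBNBBN gives term 8.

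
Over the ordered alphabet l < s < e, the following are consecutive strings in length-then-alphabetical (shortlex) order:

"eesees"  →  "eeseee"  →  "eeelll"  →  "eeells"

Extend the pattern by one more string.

eeelle

Find the rightmost character of eeells below e, bump it to the next letter, and reset everything to its right to l.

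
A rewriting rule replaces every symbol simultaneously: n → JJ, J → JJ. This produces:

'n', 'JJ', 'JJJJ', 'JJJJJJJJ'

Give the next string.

JJJJJJJJJJJJJJJJ

Apply φ to JJJJJJJJ symbol by symbol: J→JJ, J→JJ, J→JJ, J→JJ, J→JJ, J→JJ, J→JJ, J→JJ; joined: JJ JJ JJ JJ JJ JJ JJ JJ.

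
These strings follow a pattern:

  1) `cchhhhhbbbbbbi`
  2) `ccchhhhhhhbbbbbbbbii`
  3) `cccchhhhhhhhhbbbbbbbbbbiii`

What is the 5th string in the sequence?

Each string has the form c^{n} h^{2n+1} b^{2n+2} i^{n-1}, where the shown terms are n = 2, 3, 4.
For term 5, n = 6, so the run lengths are 6, 13, 14, 5.

cccccchhhhhhhhhhhhhbbbbbbbbbbbbbbiiiii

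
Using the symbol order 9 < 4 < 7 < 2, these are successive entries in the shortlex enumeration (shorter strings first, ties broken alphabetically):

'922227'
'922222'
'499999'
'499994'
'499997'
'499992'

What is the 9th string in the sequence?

Advancing 3 positions from 499992 through 499992 → 499949 → 499944 reaches term 9.

499947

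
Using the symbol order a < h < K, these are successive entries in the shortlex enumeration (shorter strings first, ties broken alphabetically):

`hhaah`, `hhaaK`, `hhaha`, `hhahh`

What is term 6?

Advancing 2 positions from hhahh through hhahh → hhahK reaches term 6.

hhaKa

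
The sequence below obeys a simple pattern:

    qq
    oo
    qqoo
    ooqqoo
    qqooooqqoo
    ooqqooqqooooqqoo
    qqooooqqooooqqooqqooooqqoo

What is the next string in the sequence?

ooqqooqqooooqqooqqooooqqooooqqooqqooooqqoo

This is a Fibonacci-style word recurrence s(k) = s(k−2)·s(k−1): e.g. qq·oo = qqoo.
Continuing: ooqqooqqooooqqoo · qqooooqqooooqqooqqooooqqoo gives term 8.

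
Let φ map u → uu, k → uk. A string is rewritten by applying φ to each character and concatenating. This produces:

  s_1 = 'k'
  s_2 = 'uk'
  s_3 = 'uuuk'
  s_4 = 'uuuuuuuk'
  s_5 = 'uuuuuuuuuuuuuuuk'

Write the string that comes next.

Applying the rule to each of the 16 symbols of uuuuuuuuuuuuuuuk gives the pieces uu uu uu uu uu uu uu uu uu uu uu uu uu uu uu uk, which concatenate to the answer.

uuuuuuuuuuuuuuuuuuuuuuuuuuuuuuuk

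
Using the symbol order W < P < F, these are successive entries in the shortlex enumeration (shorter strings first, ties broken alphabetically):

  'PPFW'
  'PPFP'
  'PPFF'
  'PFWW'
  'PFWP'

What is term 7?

PFPW

Stepping forward 2 times from PFWP: PFWP → PFWF, then the target.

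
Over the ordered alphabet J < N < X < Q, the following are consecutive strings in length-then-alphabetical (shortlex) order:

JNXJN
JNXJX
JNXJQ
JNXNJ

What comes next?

JNXNN

The successor of JNXNJ increments the rightmost position that isn't already Q and resets every position after it to J.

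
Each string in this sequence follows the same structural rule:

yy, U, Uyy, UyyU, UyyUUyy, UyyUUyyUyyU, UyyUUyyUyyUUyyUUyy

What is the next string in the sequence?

From term 3 onward, concatenate the last term with the second-to-last: U·yy = Uyy, Uyy·U = UyyU, …
Continuing: UyyUUyyUyyUUyyUUyy · UyyUUyyUyyU gives term 8.

UyyUUyyUyyUUyyUUyyUyyUUyyUyyU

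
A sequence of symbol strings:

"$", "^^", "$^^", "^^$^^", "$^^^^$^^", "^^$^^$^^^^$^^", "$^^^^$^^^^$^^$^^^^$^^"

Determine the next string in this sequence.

This is a Fibonacci-style word recurrence s(k) = s(k−2)·s(k−1): e.g. $·^^ = $^^.
Continuing: ^^$^^$^^^^$^^ · $^^^^$^^^^$^^$^^^^$^^ gives term 8.

^^$^^$^^^^$^^$^^^^$^^^^$^^$^^^^$^^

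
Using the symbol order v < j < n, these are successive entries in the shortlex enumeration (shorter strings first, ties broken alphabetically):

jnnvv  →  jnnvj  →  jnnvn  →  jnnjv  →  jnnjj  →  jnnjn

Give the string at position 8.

Continuing the enumeration 2 steps past jnnjn: jnnjn → jnnnv → (answer).

jnnnj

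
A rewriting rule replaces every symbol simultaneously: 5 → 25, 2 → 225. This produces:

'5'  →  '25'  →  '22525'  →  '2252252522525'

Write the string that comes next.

Replace each of the 13 characters of 2252252522525 in place — 225 225 25 225 225 25 225 25 225 225 25 225 25 — and concatenate.

2252252522522525225252252252522525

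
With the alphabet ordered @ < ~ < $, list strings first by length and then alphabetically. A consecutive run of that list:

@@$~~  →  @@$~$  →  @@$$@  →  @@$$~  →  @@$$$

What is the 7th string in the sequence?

Advancing 2 positions from @@$$$ through @@$$$ → @~@@@ reaches term 7.

@~@@~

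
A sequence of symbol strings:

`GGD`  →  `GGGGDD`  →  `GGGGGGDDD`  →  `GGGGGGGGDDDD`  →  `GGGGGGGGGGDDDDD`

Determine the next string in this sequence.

Each string has the form G^{2n} D^{n} (n = 1, 2, …).
Setting n = 6 gives 12, 6 characters in each block.

GGGGGGGGGGGGDDDDDD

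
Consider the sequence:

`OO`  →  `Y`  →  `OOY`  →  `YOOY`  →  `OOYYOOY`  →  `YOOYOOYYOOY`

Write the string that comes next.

OOYYOOYYOOYOOYYOOY

Each term (from the third on) is the two preceding terms concatenated in order: term 3 = OO·Y = OOY.
Continuing: OOYYOOY · YOOYOOYYOOY gives term 7.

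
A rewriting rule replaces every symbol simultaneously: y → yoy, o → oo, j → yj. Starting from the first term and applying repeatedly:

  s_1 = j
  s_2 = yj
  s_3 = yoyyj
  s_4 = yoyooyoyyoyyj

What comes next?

φ(yoyooyoyyoyyj) expands symbol-by-symbol to yoy oo yoy oo oo yoy oo yoy yoy oo yoy yoy yj; joining the 13 pieces gives the next term.

yoyooyoyooooyoyooyoyyoyooyoyyoyyj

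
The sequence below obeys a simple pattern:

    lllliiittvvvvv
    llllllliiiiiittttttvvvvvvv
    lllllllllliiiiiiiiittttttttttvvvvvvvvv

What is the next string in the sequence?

The n-th term is 3n+1 l's then 3n i's then 4n-2 t's then 2n+3 v's (n = 1, 2, …).
For the next term, n = 4, so the run lengths are 13, 12, 14, 11.

llllllllllllliiiiiiiiiiiittttttttttttttvvvvvvvvvvv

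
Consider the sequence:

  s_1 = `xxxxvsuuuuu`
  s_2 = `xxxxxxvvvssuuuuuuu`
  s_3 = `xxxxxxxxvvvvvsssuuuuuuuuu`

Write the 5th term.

xxxxxxxxxxxxvvvvvvvvvsssssuuuuuuuuuuuuu

Each string has the form x^{2n+2} v^{2n-1} s^{n} u^{2n+3} (n = 1, 2, …).
For term 5, n = 5, so the run lengths are 12, 9, 5, 13.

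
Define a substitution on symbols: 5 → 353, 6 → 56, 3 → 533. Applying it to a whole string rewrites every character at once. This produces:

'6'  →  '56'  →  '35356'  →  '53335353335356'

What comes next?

φ(53335353335356) expands symbol-by-symbol to 353 533 533 533 353 533 353 533 533 533 353 533 353 56; joining the 14 pieces gives the next term.

35353353353335353335353353353335353335356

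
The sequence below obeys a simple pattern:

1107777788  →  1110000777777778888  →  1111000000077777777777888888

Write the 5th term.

Term n consists of n+1 1's, followed by 3n-2 0's, followed by 3n+2 7's, followed by 2n 8's (n = 1, 2, …).
At n = 5 the blocks have lengths 6, 13, 17, 10.

1111110000000000000777777777777777778888888888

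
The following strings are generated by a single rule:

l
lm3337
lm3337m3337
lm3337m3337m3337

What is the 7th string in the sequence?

lm3337m3337m3337m3337m3337m3337

The strings grow by a fixed suffix m3337 each time.
From lm3337m3337m3337, 3 further steps: lm3337m3337m3337 → lm3337m3337m3337m3337 → lm3337m3337m3337m3337m3337 → (answer).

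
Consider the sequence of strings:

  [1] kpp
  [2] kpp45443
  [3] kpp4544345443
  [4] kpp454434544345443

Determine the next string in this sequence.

kpp45443454434544345443

The strings grow by a fixed suffix 45443 each time.
One more step from kpp454434544345443 gives the answer.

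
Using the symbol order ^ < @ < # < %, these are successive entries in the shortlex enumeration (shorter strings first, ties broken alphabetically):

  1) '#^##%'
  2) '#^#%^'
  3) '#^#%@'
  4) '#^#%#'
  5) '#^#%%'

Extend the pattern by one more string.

#^%^^

The successor of #^#%% increments the rightmost position that isn't already % and resets every position after it to ^.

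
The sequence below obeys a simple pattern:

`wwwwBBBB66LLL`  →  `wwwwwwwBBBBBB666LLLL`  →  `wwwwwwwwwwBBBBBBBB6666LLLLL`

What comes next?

wwwwwwwwwwwwwBBBBBBBBBB66666LLLLLL

Term n consists of 3n+1 w's, followed by 2n+2 B's, followed by n+1 6's, followed by n+2 L's (n = 1, 2, …).
For the next term, n = 4, so the run lengths are 13, 10, 5, 6.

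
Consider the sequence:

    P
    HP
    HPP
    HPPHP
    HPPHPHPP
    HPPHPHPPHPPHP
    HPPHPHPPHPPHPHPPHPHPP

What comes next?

Each term (from the third on) is the previous term followed by the one before it: term 3 = HP·P = HPP.
The next term joins HPPHPHPPHPPHPHPPHPHPP and HPPHPHPPHPPHP.

HPPHPHPPHPPHPHPPHPHPPHPPHPHPPHPPHP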